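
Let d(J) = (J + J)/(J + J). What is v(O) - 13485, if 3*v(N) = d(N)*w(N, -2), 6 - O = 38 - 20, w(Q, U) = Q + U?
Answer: -40469/3 ≈ -13490.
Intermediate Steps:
d(J) = 1 (d(J) = (2*J)/((2*J)) = (2*J)*(1/(2*J)) = 1)
O = -12 (O = 6 - (38 - 20) = 6 - 1*18 = 6 - 18 = -12)
v(N) = -⅔ + N/3 (v(N) = (1*(N - 2))/3 = (1*(-2 + N))/3 = (-2 + N)/3 = -⅔ + N/3)
v(O) - 13485 = (-⅔ + (⅓)*(-12)) - 13485 = (-⅔ - 4) - 13485 = -14/3 - 13485 = -40469/3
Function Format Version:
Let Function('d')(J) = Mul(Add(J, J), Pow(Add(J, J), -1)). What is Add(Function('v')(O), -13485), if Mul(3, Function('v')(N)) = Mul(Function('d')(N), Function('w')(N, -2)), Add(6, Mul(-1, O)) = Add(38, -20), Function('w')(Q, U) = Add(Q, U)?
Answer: Rational(-40469, 3) ≈ -13490.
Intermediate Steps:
Function('d')(J) = 1 (Function('d')(J) = Mul(Mul(2, J), Pow(Mul(2, J), -1)) = Mul(Mul(2, J), Mul(Rational(1, 2), Pow(J, -1))) = 1)
O = -12 (O = Add(6, Mul(-1, Add(38, -20))) = Add(6, Mul(-1, 18)) = Add(6, -18) = -12)
Function('v')(N) = Add(Rational(-2, 3), Mul(Rational(1, 3), N)) (Function('v')(N) = Mul(Rational(1, 3), Mul(1, Add(N, -2))) = Mul(Rational(1, 3), Mul(1, Add(-2, N))) = Mul(Rational(1, 3), Add(-2, N)) = Add(Rational(-2, 3), Mul(Rational(1, 3), N)))
Add(Function('v')(O), -13485) = Add(Add(Rational(-2, 3), Mul(Rational(1, 3), -12)), -13485) = Add(Add(Rational(-2, 3), -4), -13485) = Add(Rational(-14, 3), -13485) = Rational(-40469, 3)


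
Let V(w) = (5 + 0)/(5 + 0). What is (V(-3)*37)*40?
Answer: 1480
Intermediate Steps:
V(w) = 1 (V(w) = 5/5 = 5*(⅕) = 1)
(V(-3)*37)*40 = (1*37)*40 = 37*40 = 1480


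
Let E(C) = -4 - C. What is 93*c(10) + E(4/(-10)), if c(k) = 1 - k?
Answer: -4203/5 ≈ -840.60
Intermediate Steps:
93*c(10) + E(4/(-10)) = 93*(1 - 1*10) + (-4 - 4/(-10)) = 93*(1 - 10) + (-4 - 4*(-1)/10) = 93*(-9) + (-4 - 1*(-⅖)) = -837 + (-4 + ⅖) = -837 - 18/5 = -4203/5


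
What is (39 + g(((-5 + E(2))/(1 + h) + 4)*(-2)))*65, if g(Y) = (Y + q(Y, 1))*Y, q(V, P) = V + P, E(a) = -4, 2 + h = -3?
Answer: 22035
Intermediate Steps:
h = -5 (h = -2 - 3 = -5)
q(V, P) = P + V
g(Y) = Y*(1 + 2*Y) (g(Y) = (Y + (1 + Y))*Y = (1 + 2*Y)*Y = Y*(1 + 2*Y))
(39 + g(((-5 + E(2))/(1 + h) + 4)*(-2)))*65 = (39 + (((-5 - 4)/(1 - 5) + 4)*(-2))*(1 + 2*(((-5 - 4)/(1 - 5) + 4)*(-2))))*65 = (39 + ((-9/(-4) + 4)*(-2))*(1 + 2*((-9/(-4) + 4)*(-2))))*65 = (39 + ((-9*(-¼) + 4)*(-2))*(1 + 2*((-9*(-¼) + 4)*(-2))))*65 = (39 + ((9/4 + 4)*(-2))*(1 + 2*((9/4 + 4)*(-2))))*65 = (39 + ((25/4)*(-2))*(1 + 2*((25/4)*(-2))))*65 = (39 - 25*(1 + 2*(-25/2))/2)*65 = (39 - 25*(1 - 25)/2)*65 = (39 - 25/2*(-24))*65 = (39 + 300)*65 = 339*65 = 22035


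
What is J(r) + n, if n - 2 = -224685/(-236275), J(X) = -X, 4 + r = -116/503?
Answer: 170700481/23769265 ≈ 7.1816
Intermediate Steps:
r = -2128/503 (r = -4 - 116/503 = -2128/503 ≈ -4.2306)
n = 139447/47255 (n = 2 - 224685/(-236275) = 2 - 224685*(-1/236275) = 2 + 44937/47255 = 139447/47255 ≈ 2.9509)
J(r) + n = -1*(-2128/503) + 139447/47255 = 2128/503 + 139447/47255 = 170700481/23769265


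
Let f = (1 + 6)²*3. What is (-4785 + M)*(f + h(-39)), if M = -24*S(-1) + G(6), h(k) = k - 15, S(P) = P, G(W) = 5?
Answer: -442308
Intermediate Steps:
h(k) = -15 + k
f = 147 (f = 7²*3 = 49*3 = 147)
M = 29 (M = -24*(-1) + 5 = 24 + 5 = 29)
(-4785 + M)*(f + h(-39)) = (-4785 + 29)*(147 + (-15 - 39)) = -4756*(147 - 54) = -4756*93 = -442308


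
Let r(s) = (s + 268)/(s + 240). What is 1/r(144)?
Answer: 96/103 ≈ 0.93204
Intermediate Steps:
r(s) = (268 + s)/(240 + s)
1/r(144) = 1/((268 + 144)/(240 + 144)) = 1/(412/384) = 1/((1/384)*412) = 1/(103/96) = 96/103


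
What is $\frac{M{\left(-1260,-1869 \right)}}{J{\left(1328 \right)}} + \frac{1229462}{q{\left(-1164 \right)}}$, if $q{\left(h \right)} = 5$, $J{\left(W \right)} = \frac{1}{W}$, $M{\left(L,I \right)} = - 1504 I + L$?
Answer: $\frac{18657743702}{5} \approx 3.7316 \cdot 10^{9}$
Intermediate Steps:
$M{\left(L,I \right)} = L - 1504 I$
$\frac{M{\left(-1260,-1869 \right)}}{J{\left(1328 \right)}} + \frac{1229462}{q{\left(-1164 \right)}} = \frac{-1260 - -2810976}{\frac{1}{1328}} + \frac{1229462}{5} = \left(-1260 + 2810976\right) \frac{1}{\frac{1}{1328}} + 1229462 \cdot \frac{1}{5} = 2809716 \cdot 1328 + \frac{1229462}{5} = 3731302848 + \frac{1229462}{5} = \frac{18657743702}{5}$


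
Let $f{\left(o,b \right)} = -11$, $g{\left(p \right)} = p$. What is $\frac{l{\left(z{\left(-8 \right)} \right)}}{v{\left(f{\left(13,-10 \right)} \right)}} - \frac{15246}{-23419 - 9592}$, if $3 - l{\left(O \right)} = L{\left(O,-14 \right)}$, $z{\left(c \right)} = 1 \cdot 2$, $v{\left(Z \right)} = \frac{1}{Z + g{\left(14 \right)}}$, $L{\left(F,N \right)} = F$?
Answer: $\frac{10389}{3001} \approx 3.4618$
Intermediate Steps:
$v{\left(Z \right)} = \frac{1}{14 + Z}$ ($v{\left(Z \right)} = \frac{1}{Z + 14} = \frac{1}{14 + Z}$)
$z{\left(c \right)} = 2$
$l{\left(O \right)} = 3 - O$
$\frac{l{\left(z{\left(-8 \right)} \right)}}{v{\left(f{\left(13,-10 \right)} \right)}} - \frac{15246}{-23419 - 9592} = \frac{3 - 2}{\frac{1}{14 - 11}} - \frac{15246}{-23419 - 9592} = \frac{3 - 2}{\frac{1}{3}} - \frac{15246}{-23419 - 9592} = 1 \frac{1}{\frac{1}{3}} - \frac{15246}{-33011} = 1 \cdot 3 - - \frac{1386}{3001} = 3 + \frac{1386}{3001} = \frac{10389}{3001}$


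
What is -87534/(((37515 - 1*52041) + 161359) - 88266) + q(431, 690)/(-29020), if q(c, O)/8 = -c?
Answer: -584574416/424903585 ≈ -1.3758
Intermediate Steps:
q(c, O) = -8*c (q(c, O) = 8*(-c) = -8*c)
-87534/(((37515 - 1*52041) + 161359) - 88266) + q(431, 690)/(-29020) = -87534/(((37515 - 1*52041) + 161359) - 88266) - 8*431/(-29020) = -87534/(((37515 - 52041) + 161359) - 88266) - 3448*(-1/29020) = -87534/((-14526 + 161359) - 88266) + 862/7255 = -87534/(146833 - 88266) + 862/7255 = -87534/58567 + 862/7255 = -584574416/424903585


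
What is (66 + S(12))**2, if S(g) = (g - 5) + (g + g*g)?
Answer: 52441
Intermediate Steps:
S(g) = -5 + g**2 + 2*g (S(g) = (-5 + g) + (g + g**2) = -5 + g**2 + 2*g)
(66 + S(12))**2 = (66 + (-5 + 12**2 + 2*12))**2 = (66 + (-5 + 144 + 24))**2 = (66 + 163)**2 = 229**2 = 52441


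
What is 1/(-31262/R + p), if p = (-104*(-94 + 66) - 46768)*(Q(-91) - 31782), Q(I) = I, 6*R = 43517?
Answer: 43517/60829032319324 ≈ 7.1540e-10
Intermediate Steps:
R = 43517/6 (R = (⅙)*43517 = 43517/6 ≈ 7252.8)
p = 1397822288 (p = (-104*(-94 + 66) - 46768)*(-91 - 31782) = (-104*(-28) - 46768)*(-31873) = (2912 - 46768)*(-31873) = -43856*(-31873) = 1397822288)
1/(-31262/R + p) = 1/(-31262/43517/6 + 1397822288) = 1/(-31262*6/43517 + 1397822288) = 1/(-187572/43517 + 1397822288) = 1/(60829032319324/43517) = 43517/60829032319324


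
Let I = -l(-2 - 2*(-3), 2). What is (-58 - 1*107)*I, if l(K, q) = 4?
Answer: 660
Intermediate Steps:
I = -4 (I = -1*4 = -4)
(-58 - 1*107)*I = (-58 - 1*107)*(-4) = (-58 - 107)*(-4) = -165*(-4) = 660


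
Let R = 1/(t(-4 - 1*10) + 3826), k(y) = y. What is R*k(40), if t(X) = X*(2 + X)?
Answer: 20/1997 ≈ 0.010015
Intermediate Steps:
R = 1/3994 (R = 1/((-4 - 1*10)*(2 + (-4 - 1*10)) + 3826) = 1/((-4 - 10)*(2 + (-4 - 10)) + 3826) = 1/(-14*(2 - 14) + 3826) = 1/(-14*(-12) + 3826) = 1/(168 + 3826) = 1/3994 ≈ 0.00025038)
R*k(40) = (1/3994)*40 = 20/1997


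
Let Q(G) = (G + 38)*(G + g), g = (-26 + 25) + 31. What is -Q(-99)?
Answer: -4209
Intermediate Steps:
g = 30 (g = -1 + 31 = 30)
Q(G) = (30 + G)*(38 + G) (Q(G) = (G + 38)*(G + 30) = (38 + G)*(30 + G) = (30 + G)*(38 + G))
-Q(-99) = -(1140 + (-99)² + 68*(-99)) = -(1140 + 9801 - 6732) = -1*4209 = -4209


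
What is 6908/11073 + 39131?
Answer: 433304471/11073 ≈ 39132.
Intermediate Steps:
6908/11073 + 39131 = 433304471/11073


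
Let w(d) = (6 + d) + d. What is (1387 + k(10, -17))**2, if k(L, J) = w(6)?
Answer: 1974025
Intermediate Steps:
w(d) = 6 + 2*d
k(L, J) = 18 (k(L, J) = 6 + 2*6 = 6 + 12 = 18)
(1387 + k(10, -17))**2 = (1387 + 18)**2 = 1405**2 = 1974025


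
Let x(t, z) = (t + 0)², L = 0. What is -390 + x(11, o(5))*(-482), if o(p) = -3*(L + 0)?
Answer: -58712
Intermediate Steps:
o(p) = 0 (o(p) = -3*(0 + 0) = -3*0 = 0)
x(t, z) = t²
-390 + x(11, o(5))*(-482) = -390 + 11²*(-482) = -390 + 121*(-482) = -390 - 58322 = -58712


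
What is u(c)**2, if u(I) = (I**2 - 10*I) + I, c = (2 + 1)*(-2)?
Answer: 8100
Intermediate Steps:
c = -6 (c = 3*(-2) = -6)
u(I) = I**2 - 9*I
u(c)**2 = (-6*(-9 - 6))**2 = (-6*(-15))**2 = 90**2 = 8100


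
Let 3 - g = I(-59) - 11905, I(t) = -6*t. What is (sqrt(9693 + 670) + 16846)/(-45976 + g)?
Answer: -8423/17211 - sqrt(10363)/34422 ≈ -0.49235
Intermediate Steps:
g = 11554 (g = 3 - (-6*(-59) - 11905) = 3 - (354 - 11905) = 3 - 1*(-11551) = 3 + 11551 = 11554)
(sqrt(9693 + 670) + 16846)/(-45976 + g) = (sqrt(9693 + 670) + 16846)/(-45976 + 11554) = (sqrt(10363) + 16846)/(-34422) = (16846 + sqrt(10363))*(-1/34422) = -8423/17211 - sqrt(10363)/34422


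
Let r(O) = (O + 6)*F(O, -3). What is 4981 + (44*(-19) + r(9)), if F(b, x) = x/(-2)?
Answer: 8335/2 ≈ 4167.5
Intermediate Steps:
F(b, x) = -x/2 (F(b, x) = x*(-½) = -x/2)
r(O) = 9 + 3*O/2 (r(O) = (O + 6)*(-½*(-3)) = (6 + O)*(3/2) = 9 + 3*O/2)
4981 + (44*(-19) + r(9)) = 4981 + (44*(-19) + (9 + (3/2)*9)) = 4981 + (-836 + (9 + 27/2)) = 4981 + (-836 + 45/2) = 4981 - 1627/2 = 8335/2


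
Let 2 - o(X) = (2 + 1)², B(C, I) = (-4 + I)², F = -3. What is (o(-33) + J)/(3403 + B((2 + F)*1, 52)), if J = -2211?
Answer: -2218/5707 ≈ -0.38865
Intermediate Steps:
o(X) = -7 (o(X) = 2 - (2 + 1)² = 2 - 1*3² = 2 - 1*9 = 2 - 9 = -7)
(o(-33) + J)/(3403 + B((2 + F)*1, 52)) = (-7 - 2211)/(3403 + (-4 + 52)²) = -2218/(3403 + 48²) = -2218/(3403 + 2304) = -2218/5707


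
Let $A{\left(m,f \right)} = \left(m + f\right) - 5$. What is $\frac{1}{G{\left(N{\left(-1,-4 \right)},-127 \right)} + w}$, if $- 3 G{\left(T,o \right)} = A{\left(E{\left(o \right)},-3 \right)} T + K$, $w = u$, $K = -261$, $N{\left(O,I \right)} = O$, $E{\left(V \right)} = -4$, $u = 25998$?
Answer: $\frac{1}{26081} \approx 3.8342 \cdot 10^{-5}$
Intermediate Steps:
$A{\left(m,f \right)} = -5 + f + m$ ($A{\left(m,f \right)} = \left(f + m\right) - 5 = -5 + f + m$)
$w = 25998$
$G{\left(T,o \right)} = 87 + 4 T$ ($G{\left(T,o \right)} = - \frac{\left(-5 - 3 - 4\right) T - 261}{3} = - \frac{- 12 T - 261}{3} = - \frac{-261 - 12 T}{3} = 87 + 4 T$)
$\frac{1}{G{\left(N{\left(-1,-4 \right)},-127 \right)} + w} = \frac{1}{\left(87 + 4 \left(-1\right)\right) + 25998} = \frac{1}{\left(87 - 4\right) + 25998} = \frac{1}{83 + 25998} = \frac{1}{26081}$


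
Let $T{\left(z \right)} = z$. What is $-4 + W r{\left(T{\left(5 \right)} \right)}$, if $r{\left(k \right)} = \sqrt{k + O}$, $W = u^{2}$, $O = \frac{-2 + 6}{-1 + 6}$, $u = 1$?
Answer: $-4 + \frac{\sqrt{145}}{5} \approx -1.5917$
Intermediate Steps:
$O = \frac{4}{5} \approx 0.8$
$W = 1$ ($W = 1^{2} = 1$)
$r{\left(k \right)} = \sqrt{\frac{4}{5} + k}$ ($r{\left(k \right)} = \sqrt{k + \frac{4}{5}} = \sqrt{\frac{4}{5} + k}$)
$-4 + W r{\left(T{\left(5 \right)} \right)} = -4 + 1 \frac{\sqrt{20 + 25 \cdot 5}}{5} = -4 + 1 \frac{\sqrt{20 + 125}}{5} = -4 + 1 \frac{\sqrt{145}}{5} = -4 + \frac{\sqrt{145}}{5}$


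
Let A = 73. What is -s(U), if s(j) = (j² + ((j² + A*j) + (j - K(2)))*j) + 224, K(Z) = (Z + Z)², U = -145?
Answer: 1469206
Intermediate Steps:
K(Z) = 4*Z² (K(Z) = (2*Z)² = 4*Z²)
s(j) = 224 + j² + j*(-16 + j² + 74*j) (s(j) = (j² + ((j² + 73*j) + (j - 4*2²))*j) + 224 = (j² + ((j² + 73*j) + (j - 4*4))*j) + 224 = (j² + ((j² + 73*j) + (j - 1*16))*j) + 224 = (j² + ((j² + 73*j) + (j - 16))*j) + 224 = (j² + ((j² + 73*j) + (-16 + j))*j) + 224 = (j² + (-16 + j² + 74*j)*j) + 224 = (j² + j*(-16 + j² + 74*j)) + 224 = 224 + j² + j*(-16 + j² + 74*j))
-s(U) = -(224 + (-145)³ - 16*(-145) + 75*(-145)²) = -(224 - 3048625 + 2320 + 75*21025) = -(224 - 3048625 + 2320 + 1576875) = -1*(-1469206) = 1469206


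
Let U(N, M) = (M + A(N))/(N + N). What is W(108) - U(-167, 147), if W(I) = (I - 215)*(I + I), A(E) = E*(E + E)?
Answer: -7663483/334 ≈ -22945.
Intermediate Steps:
A(E) = 2*E**2 (A(E) = E*(2*E) = 2*E**2)
W(I) = 2*I*(-215 + I) (W(I) = (-215 + I)*(2*I) = 2*I*(-215 + I))
U(N, M) = (M + 2*N**2)/(2*N) (U(N, M) = (M + 2*N**2)/(N + N) = (M + 2*N**2)/((2*N)) = (M + 2*N**2)*(1/(2*N)) = (M + 2*N**2)/(2*N))
W(108) - U(-167, 147) = 2*108*(-215 + 108) - (-167 + (1/2)*147/(-167)) = 2*108*(-107) - (-167 + (1/2)*147*(-1/167)) = -23112 - (-167 - 147/334) = -23112 - 1*(-55925/334) = -23112 + 55925/334 = -7663483/334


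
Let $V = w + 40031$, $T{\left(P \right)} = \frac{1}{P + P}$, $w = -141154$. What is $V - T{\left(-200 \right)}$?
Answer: $- \frac{40449199}{400} \approx -1.0112 \cdot 10^{5}$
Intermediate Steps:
$T{\left(P \right)} = \frac{1}{2 P}$
$V = -101123$ ($V = -141154 + 40031 = -101123$)
$V - T{\left(-200 \right)} = -101123 - \frac{1}{2 \left(-200\right)} = -101123 - \frac{1}{2} \left(- \frac{1}{200}\right) = -101123 - - \frac{1}{400} = -101123 + \frac{1}{400} = - \frac{40449199}{400}$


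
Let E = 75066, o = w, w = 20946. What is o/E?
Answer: 3491/12511 ≈ 0.27903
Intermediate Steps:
o = 20946
o/E = 20946/75066 = 20946*(1/75066) = 3491/12511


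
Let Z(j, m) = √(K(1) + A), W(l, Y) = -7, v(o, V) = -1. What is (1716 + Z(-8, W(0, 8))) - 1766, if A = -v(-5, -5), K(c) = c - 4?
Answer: -50 + I*√2 ≈ -50.0 + 1.4142*I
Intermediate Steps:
K(c) = -4 + c
A = 1 (A = -1*(-1) = 1)
Z(j, m) = I*√2 (Z(j, m) = √((-4 + 1) + 1) = √(-3 + 1) = √(-2) = I*√2)
(1716 + Z(-8, W(0, 8))) - 1766 = (1716 + I*√2) - 1766 = -50 + I*√2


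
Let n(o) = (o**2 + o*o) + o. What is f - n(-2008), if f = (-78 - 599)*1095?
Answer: -8803435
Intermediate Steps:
f = -741315 (f = -677*1095 = -741315)
n(o) = o + 2*o**2 (n(o) = (o**2 + o**2) + o = 2*o**2 + o = o + 2*o**2)
f - n(-2008) = -741315 - (-2008)*(1 + 2*(-2008)) = -741315 - (-2008)*(1 - 4016) = -741315 - (-2008)*(-4015) = -741315 - 1*8062120 = -741315 - 8062120 = -8803435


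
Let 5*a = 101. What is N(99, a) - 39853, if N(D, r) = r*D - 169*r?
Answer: -41267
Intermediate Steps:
a = 101/5 (a = (1/5)*101 = 101/5 ≈ 20.200)
N(D, r) = -169*r + D*r (N(D, r) = D*r - 169*r = -169*r + D*r)
N(99, a) - 39853 = 101*(-169 + 99)/5 - 39853 = (101/5)*(-70) - 39853 = -1414 - 39853 = -41267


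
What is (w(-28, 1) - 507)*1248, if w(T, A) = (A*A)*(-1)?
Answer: -633984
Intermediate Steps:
w(T, A) = -A² (w(T, A) = A²*(-1) = -A²)
(w(-28, 1) - 507)*1248 = (-1*1² - 507)*1248 = (-1*1 - 507)*1248 = (-1 - 507)*1248 = -508*1248 = -633984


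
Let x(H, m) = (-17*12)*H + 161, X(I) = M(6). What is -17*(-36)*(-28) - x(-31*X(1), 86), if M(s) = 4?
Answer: -42593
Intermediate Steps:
X(I) = 4
x(H, m) = 161 - 204*H (x(H, m) = -204*H + 161 = 161 - 204*H)
-17*(-36)*(-28) - x(-31*X(1), 86) = -17*(-36)*(-28) - (161 - (-6324)*4) = 612*(-28) - (161 - 204*(-124)) = -17136 - (161 + 25296) = -17136 - 1*25457 = -17136 - 25457 = -42593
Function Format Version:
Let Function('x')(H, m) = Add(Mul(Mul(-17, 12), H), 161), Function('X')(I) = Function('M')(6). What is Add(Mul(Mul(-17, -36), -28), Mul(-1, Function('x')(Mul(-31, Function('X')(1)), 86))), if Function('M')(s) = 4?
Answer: -42593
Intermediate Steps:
Function('X')(I) = 4
Function('x')(H, m) = Add(161, Mul(-204, H)) (Function('x')(H, m) = Add(Mul(-204, H), 161) = Add(161, Mul(-204, H)))
Add(Mul(Mul(-17, -36), -28), Mul(-1, Function('x')(Mul(-31, Function('X')(1)), 86))) = Add(Mul(Mul(-17, -36), -28), Mul(-1, Add(161, Mul(-204, Mul(-31, 4))))) = Add(Mul(612, -28), Mul(-1, Add(161, Mul(-204, -124)))) = Add(-17136, Mul(-1, Add(161, 25296))) = Add(-17136, Mul(-1, 25457)) = Add(-17136, -25457) = -42593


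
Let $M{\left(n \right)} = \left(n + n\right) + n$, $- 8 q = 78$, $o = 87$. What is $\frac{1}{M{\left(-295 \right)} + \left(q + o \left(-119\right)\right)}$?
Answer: $- \frac{4}{44991} \approx -8.8907 \cdot 10^{-5}$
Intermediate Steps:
$q = - \frac{39}{4}$ ($q = \left(- \frac{1}{8}\right) 78 = - \frac{39}{4} \approx -9.75$)
$M{\left(n \right)} = 3 n$ ($M{\left(n \right)} = 2 n + n = 3 n$)
$\frac{1}{M{\left(-295 \right)} + \left(q + o \left(-119\right)\right)} = \frac{1}{3 \left(-295\right) + \left(- \frac{39}{4} + 87 \left(-119\right)\right)} = \frac{1}{-885 - \frac{41451}{4}} = \frac{1}{- \frac{44991}{4}} = - \frac{4}{44991}$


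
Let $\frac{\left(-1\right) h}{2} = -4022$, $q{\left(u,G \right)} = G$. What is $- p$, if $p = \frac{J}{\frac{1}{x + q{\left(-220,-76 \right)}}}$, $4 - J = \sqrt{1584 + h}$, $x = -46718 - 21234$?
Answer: $272112 - 136056 \sqrt{2407} \approx -6.403 \cdot 10^{6}$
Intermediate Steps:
$x = -67952$ ($x = -46718 - 21234 = -67952$)
$h = 8044$ ($h = \left(-2\right) \left(-4022\right) = 8044$)
$J = 4 - 2 \sqrt{2407}$ ($J = 4 - \sqrt{1584 + 8044} = 4 - \sqrt{9628} = 4 - 2 \sqrt{2407} \approx -94.122$)
$p = -272112 + 136056 \sqrt{2407}$ ($p = \frac{4 - 2 \sqrt{2407}}{\frac{1}{-67952 - 76}} = \frac{4 - 2 \sqrt{2407}}{\frac{1}{-68028}} = \frac{4 - 2 \sqrt{2407}}{- \frac{1}{68028}} = \left(4 - 2 \sqrt{2407}\right) \left(-68028\right) = -272112 + 136056 \sqrt{2407} \approx 6.403 \cdot 10^{6}$)
$- p = - (-272112 + 136056 \sqrt{2407}) = 272112 - 136056 \sqrt{2407}$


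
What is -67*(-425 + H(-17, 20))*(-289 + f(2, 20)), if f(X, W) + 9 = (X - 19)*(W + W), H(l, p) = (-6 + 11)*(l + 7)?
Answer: -31124850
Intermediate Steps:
H(l, p) = 35 + 5*l (H(l, p) = 5*(7 + l) = 35 + 5*l)
f(X, W) = -9 + 2*W*(-19 + X) (f(X, W) = -9 + (X - 19)*(W + W) = -9 + (-19 + X)*(2*W) = -9 + 2*W*(-19 + X))
-67*(-425 + H(-17, 20))*(-289 + f(2, 20)) = -67*(-425 + (35 + 5*(-17)))*(-289 + (-9 - 38*20 + 2*20*2)) = -67*(-425 + (35 - 85))*(-289 + (-9 - 760 + 80)) = -67*(-425 - 50)*(-289 - 689) = -(-31825)*(-978) = -67*464550 = -31124850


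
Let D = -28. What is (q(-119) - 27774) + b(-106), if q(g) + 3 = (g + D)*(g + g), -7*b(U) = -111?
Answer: 50574/7 ≈ 7224.9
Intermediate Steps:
b(U) = 111/7 (b(U) = -⅐*(-111) = 111/7)
q(g) = -3 + 2*g*(-28 + g) (q(g) = -3 + (g - 28)*(g + g) = -3 + (-28 + g)*(2*g) = -3 + 2*g*(-28 + g))
(q(-119) - 27774) + b(-106) = ((-3 - 56*(-119) + 2*(-119)²) - 27774) + 111/7 = ((-3 + 6664 + 2*14161) - 27774) + 111/7 = ((-3 + 6664 + 28322) - 27774) + 111/7 = (34983 - 27774) + 111/7 = 7209 + 111/7 = 50574/7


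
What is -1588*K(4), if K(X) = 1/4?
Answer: -397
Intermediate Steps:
K(X) = 1/4
-1588*K(4) = -1588*1/4 = -397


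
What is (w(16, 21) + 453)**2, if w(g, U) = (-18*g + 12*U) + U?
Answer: 191844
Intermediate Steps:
w(g, U) = -18*g + 13*U
(w(16, 21) + 453)**2 = ((-18*16 + 13*21) + 453)**2 = ((-288 + 273) + 453)**2 = (-15 + 453)**2 = 438**2 = 191844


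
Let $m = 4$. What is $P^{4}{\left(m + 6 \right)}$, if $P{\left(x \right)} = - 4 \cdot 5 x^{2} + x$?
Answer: $15682392010000$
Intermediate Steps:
$P{\left(x \right)} = x - 20 x^{2}$ ($P{\left(x \right)} = - 20 x^{2} + x = x - 20 x^{2}$)
$P^{4}{\left(m + 6 \right)} = \left(\left(4 + 6\right) \left(1 - 20 \left(4 + 6\right)\right)\right)^{4} = \left(10 \left(1 - 200\right)\right)^{4} = \left(10 \left(-199\right)\right)^{4} = \left(-1990\right)^{4} = 15682392010000$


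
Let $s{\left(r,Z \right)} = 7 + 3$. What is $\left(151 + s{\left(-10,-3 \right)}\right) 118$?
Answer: $18998$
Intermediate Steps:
$s{\left(r,Z \right)} = 10$
$\left(151 + s{\left(-10,-3 \right)}\right) 118 = \left(151 + 10\right) 118 = 161 \cdot 118 = 18998$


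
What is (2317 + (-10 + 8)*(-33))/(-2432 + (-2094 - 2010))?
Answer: -2383/6536 ≈ -0.36460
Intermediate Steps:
(2317 + (-10 + 8)*(-33))/(-2432 + (-2094 - 2010)) = (2317 - 2*(-33))/(-2432 - 4104) = (2317 + 66)/(-6536) = 2383*(-1/6536) = -2383/6536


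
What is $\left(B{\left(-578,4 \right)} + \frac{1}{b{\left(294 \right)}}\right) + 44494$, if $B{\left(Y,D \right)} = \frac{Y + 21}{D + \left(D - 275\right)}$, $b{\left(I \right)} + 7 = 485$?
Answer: $\frac{5678857757}{127626} \approx 44496.0$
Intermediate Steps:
$b{\left(I \right)} = 478$ ($b{\left(I \right)} = -7 + 485 = 478$)
$B{\left(Y,D \right)} = \frac{21 + Y}{-275 + 2 D}$ ($B{\left(Y,D \right)} = \frac{21 + Y}{D + \left(-275 + D\right)} = \frac{21 + Y}{-275 + 2 D}$)
$\left(B{\left(-578,4 \right)} + \frac{1}{b{\left(294 \right)}}\right) + 44494 = \left(\frac{21 - 578}{-275 + 2 \cdot 4} + \frac{1}{478}\right) + 44494 = \left(\frac{1}{-275 + 8} \left(-557\right) + \frac{1}{478}\right) + 44494 = \left(\frac{1}{-267} \left(-557\right) + \frac{1}{478}\right) + 44494 = \left(\left(- \frac{1}{267}\right) \left(-557\right) + \frac{1}{478}\right) + 44494 = \left(\frac{557}{267} + \frac{1}{478}\right) + 44494 = \frac{266513}{127626} + 44494 = \frac{5678857757}{127626}$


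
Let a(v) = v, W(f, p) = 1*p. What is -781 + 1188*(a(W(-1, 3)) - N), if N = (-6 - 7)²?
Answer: -197989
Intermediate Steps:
W(f, p) = p
N = 169 (N = (-13)² = 169)
-781 + 1188*(a(W(-1, 3)) - N) = -781 + 1188*(3 - 1*169) = -781 + 1188*(3 - 169) = -781 + 1188*(-166) = -781 - 197208 = -197989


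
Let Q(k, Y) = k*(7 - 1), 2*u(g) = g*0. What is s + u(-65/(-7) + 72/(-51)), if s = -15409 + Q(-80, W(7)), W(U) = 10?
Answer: -15889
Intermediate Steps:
u(g) = 0 (u(g) = (g*0)/2 = (½)*0 = 0)
Q(k, Y) = 6*k (Q(k, Y) = k*6 = 6*k)
s = -15889 (s = -15409 + 6*(-80) = -15409 - 480 = -15889)
s + u(-65/(-7) + 72/(-51)) = -15889 + 0 = -15889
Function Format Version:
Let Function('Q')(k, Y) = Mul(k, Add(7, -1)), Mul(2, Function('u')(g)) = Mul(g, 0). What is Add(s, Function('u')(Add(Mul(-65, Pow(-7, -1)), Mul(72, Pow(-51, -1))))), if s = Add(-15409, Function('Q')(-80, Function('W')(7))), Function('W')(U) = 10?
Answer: -15889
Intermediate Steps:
Function('u')(g) = 0 (Function('u')(g) = Mul(Rational(1, 2), Mul(g, 0)) = Mul(Rational(1, 2), 0) = 0)
Function('Q')(k, Y) = Mul(6, k) (Function('Q')(k, Y) = Mul(k, 6) = Mul(6, k))
s = -15889 (s = Add(-15409, Mul(6, -80)) = Add(-15409, -480) = -15889)
Add(s, Function('u')(Add(Mul(-65, Pow(-7, -1)), Mul(72, Pow(-51, -1))))) = Add(-15889, 0) = -15889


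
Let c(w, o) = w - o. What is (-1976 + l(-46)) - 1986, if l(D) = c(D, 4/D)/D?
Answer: -2095370/529 ≈ -3961.0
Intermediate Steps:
l(D) = (D - 4/D)/D
(-1976 + l(-46)) - 1986 = (-1976 + (1 - 4/(-46)**2)) - 1986 = (-1976 + (1 - 4*1/2116)) - 1986 = (-1976 + (1 - 1/529)) - 1986 = (-1976 + 528/529) - 1986 = -1044776/529 - 1986 = -2095370/529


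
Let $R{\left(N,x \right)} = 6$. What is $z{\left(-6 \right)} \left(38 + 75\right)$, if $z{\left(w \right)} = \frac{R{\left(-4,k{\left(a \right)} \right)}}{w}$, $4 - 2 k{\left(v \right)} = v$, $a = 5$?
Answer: $-113$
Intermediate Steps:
$k{\left(v \right)} = 2 - \frac{v}{2}$
$z{\left(w \right)} = \frac{6}{w}$
$z{\left(-6 \right)} \left(38 + 75\right) = \frac{6}{-6} \left(38 + 75\right) = 6 \left(- \frac{1}{6}\right) 113 = \left(-1\right) 113 = -113$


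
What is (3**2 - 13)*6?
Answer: -24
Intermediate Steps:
(3**2 - 13)*6 = (9 - 13)*6 = -4*6 = -24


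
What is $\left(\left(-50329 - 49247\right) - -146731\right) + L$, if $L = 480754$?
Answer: $527909$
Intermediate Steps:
$\left(\left(-50329 - 49247\right) - -146731\right) + L = \left(\left(-50329 - 49247\right) - -146731\right) + 480754 = \left(-99576 + 146731\right) + 480754 = 47155 + 480754 = 527909$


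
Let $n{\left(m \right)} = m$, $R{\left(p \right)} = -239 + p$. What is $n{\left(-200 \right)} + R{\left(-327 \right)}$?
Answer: $-766$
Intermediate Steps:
$n{\left(-200 \right)} + R{\left(-327 \right)} = -200 - 566 = -766$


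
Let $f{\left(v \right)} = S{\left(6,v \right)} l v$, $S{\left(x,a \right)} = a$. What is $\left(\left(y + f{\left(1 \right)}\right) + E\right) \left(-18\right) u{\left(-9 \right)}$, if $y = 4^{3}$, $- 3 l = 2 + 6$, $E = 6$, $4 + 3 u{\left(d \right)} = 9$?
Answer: $-2020$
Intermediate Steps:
$u{\left(d \right)} = \frac{5}{3}$ ($u{\left(d \right)} = - \frac{4}{3} + \frac{1}{3} \cdot 9 = - \frac{4}{3} + 3 = \frac{5}{3}$)
$l = - \frac{8}{3}$ ($l = - \frac{2 + 6}{3} = \left(- \frac{1}{3}\right) 8 = - \frac{8}{3} \approx -2.6667$)
$f{\left(v \right)} = - \frac{8 v^{2}}{3}$ ($f{\left(v \right)} = v \left(- \frac{8}{3}\right) v = - \frac{8 v}{3} v = - \frac{8 v^{2}}{3}$)
$y = 64$
$\left(\left(y + f{\left(1 \right)}\right) + E\right) \left(-18\right) u{\left(-9 \right)} = \left(\left(64 - \frac{8 \cdot 1^{2}}{3}\right) + 6\right) \left(-18\right) \frac{5}{3} = \left(\left(64 - \frac{8}{3}\right) + 6\right) \left(-18\right) \frac{5}{3} = \left(\frac{184}{3} + 6\right) \left(-18\right) \frac{5}{3} = \frac{202}{3} \left(-18\right) \frac{5}{3} = \left(-1212\right) \frac{5}{3} = -2020$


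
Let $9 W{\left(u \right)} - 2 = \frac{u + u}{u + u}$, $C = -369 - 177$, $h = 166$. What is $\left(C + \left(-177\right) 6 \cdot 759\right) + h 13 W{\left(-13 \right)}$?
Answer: $- \frac{2417654}{3} \approx -8.0589 \cdot 10^{5}$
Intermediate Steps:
$C = -546$
$W{\left(u \right)} = \frac{1}{3}$ ($W{\left(u \right)} = \frac{2}{9} + \frac{\left(u + u\right) \frac{1}{u + u}}{9} = \frac{2}{9} + \frac{2 u \frac{1}{2 u}}{9} = \frac{2}{9} + \frac{1}{9} \cdot 1 = \frac{2}{9} + \frac{1}{9} = \frac{1}{3}$)
$\left(C + \left(-177\right) 6 \cdot 759\right) + h 13 W{\left(-13 \right)} = \left(-546 + \left(-177\right) 6 \cdot 759\right) + 166 \cdot 13 \cdot \frac{1}{3} = \left(-546 - 806058\right) + 2158 \cdot \frac{1}{3} = \left(-546 - 806058\right) + \frac{2158}{3} = -806604 + \frac{2158}{3} = - \frac{2417654}{3}$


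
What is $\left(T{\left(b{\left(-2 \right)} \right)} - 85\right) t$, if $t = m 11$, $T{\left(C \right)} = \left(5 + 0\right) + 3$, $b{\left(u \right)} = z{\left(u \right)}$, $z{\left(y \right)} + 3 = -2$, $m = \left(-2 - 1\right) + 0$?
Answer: $2541$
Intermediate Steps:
$m = -3$ ($m = -3 + 0 = -3$)
$z{\left(y \right)} = -5$ ($z{\left(y \right)} = -3 - 2 = -5$)
$b{\left(u \right)} = -5$
$T{\left(C \right)} = 8$ ($T{\left(C \right)} = 5 + 3 = 8$)
$t = -33$ ($t = \left(-3\right) 11 = -33$)
$\left(T{\left(b{\left(-2 \right)} \right)} - 85\right) t = \left(8 - 85\right) \left(-33\right) = \left(-77\right) \left(-33\right) = 2541$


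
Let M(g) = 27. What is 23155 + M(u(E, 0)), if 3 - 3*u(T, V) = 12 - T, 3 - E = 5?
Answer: 23182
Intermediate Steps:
E = -2 (E = 3 - 1*5 = 3 - 5 = -2)
u(T, V) = -3 + T/3 (u(T, V) = 1 - (12 - T)/3 = 1 + (-4 + T/3) = -3 + T/3)
23155 + M(u(E, 0)) = 23155 + 27 = 23182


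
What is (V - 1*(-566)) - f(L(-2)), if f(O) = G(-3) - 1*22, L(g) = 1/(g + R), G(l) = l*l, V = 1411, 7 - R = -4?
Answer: 1990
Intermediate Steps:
R = 11 (R = 7 - 1*(-4) = 7 + 4 = 11)
G(l) = l²
L(g) = 1/(11 + g) (L(g) = 1/(g + 11) = 1/(11 + g))
f(O) = -13 (f(O) = (-3)² - 1*22 = 9 - 22 = -13)
(V - 1*(-566)) - f(L(-2)) = (1411 - 1*(-566)) - 1*(-13) = (1411 + 566) + 13 = 1977 + 13 = 1990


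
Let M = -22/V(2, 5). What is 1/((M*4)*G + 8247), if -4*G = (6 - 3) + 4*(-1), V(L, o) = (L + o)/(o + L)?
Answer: 1/8225 ≈ 0.00012158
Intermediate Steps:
V(L, o) = 1 (V(L, o) = (L + o)/(L + o) = 1)
G = ¼ (G = -((6 - 3) + 4*(-1))/4 = -(3 - 4)/4 = -¼*(-1) = ¼ ≈ 0.25000)
M = -22 (M = -22/1 = -22*1 = -22)
1/((M*4)*G + 8247) = 1/(-22*4*(¼) + 8247) = 1/(-88*¼ + 8247) = 1/(-22 + 8247) = 1/8225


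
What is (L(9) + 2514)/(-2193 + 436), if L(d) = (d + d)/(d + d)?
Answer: -2515/1757 ≈ -1.4314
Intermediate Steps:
L(d) = 1 (L(d) = (2*d)/((2*d)) = (2*d)*(1/(2*d)) = 1)
(L(9) + 2514)/(-2193 + 436) = (1 + 2514)/(-2193 + 436) = 2515/(-1757) = 2515*(-1/1757) = -2515/1757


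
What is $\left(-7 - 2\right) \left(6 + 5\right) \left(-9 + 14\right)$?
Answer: $-495$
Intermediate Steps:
$\left(-7 - 2\right) \left(6 + 5\right) \left(-9 + 14\right) = \left(-9\right) 11 \cdot 5 = \left(-99\right) 5 = -495$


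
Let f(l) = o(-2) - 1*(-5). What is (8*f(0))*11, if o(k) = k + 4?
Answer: 616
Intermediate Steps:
o(k) = 4 + k
f(l) = 7 (f(l) = (4 - 2) - 1*(-5) = 2 + 5 = 7)
(8*f(0))*11 = (8*7)*11 = 56*11 = 616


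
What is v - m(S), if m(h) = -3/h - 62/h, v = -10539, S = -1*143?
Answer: -115934/11 ≈ -10539.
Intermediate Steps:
S = -143
m(h) = -65/h
v - m(S) = -10539 - (-65)/(-143) = -10539 - (-65)*(-1)/143 = -10539 - 1*5/11 = -10539 - 5/11 = -115934/11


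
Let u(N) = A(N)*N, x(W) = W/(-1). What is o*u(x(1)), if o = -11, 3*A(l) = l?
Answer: -11/3 ≈ -3.6667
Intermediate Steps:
A(l) = l/3
x(W) = -W (x(W) = W*(-1) = -W)
u(N) = N²/3 (u(N) = (N/3)*N = N²/3)
o*u(x(1)) = -11*(-1*1)²/3 = -11*(-1)²/3 = -11/3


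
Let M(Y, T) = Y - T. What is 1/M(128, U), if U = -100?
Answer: 1/228 ≈ 0.0043860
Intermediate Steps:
1/M(128, U) = 1/(128 - 1*(-100)) = 1/(128 + 100) = 1/228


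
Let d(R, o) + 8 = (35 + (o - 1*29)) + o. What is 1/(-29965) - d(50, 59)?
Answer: -3475941/29965 ≈ -116.00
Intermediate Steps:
d(R, o) = -2 + 2*o (d(R, o) = -8 + ((35 + (o - 1*29)) + o) = -8 + ((35 + (o - 29)) + o) = -8 + ((35 + (-29 + o)) + o) = -8 + ((6 + o) + o) = -8 + (6 + 2*o) = -2 + 2*o)
1/(-29965) - d(50, 59) = 1/(-29965) - (-2 + 2*59) = -1/29965 - (-2 + 118) = -1/29965 - 1*116 = -1/29965 - 116 = -3475941/29965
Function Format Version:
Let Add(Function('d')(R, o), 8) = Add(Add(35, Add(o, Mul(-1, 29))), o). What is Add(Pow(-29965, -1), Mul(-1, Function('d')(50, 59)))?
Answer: Rational(-3475941, 29965) ≈ -116.00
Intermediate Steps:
Function('d')(R, o) = Add(-2, Mul(2, o)) (Function('d')(R, o) = Add(-8, Add(Add(35, Add(o, Mul(-1, 29))), o)) = Add(-8, Add(Add(35, Add(o, -29)), o)) = Add(-8, Add(Add(35, Add(-29, o)), o)) = Add(-8, Add(Add(6, o), o)) = Add(-8, Add(6, Mul(2, o))) = Add(-2, Mul(2, o)))
Add(Pow(-29965, -1), Mul(-1, Function('d')(50, 59))) = Add(Pow(-29965, -1), Mul(-1, Add(-2, Mul(2, 59)))) = Add(Rational(-1, 29965), Mul(-1, Add(-2, 118))) = Add(Rational(-1, 29965), Mul(-1, 116)) = Add(Rational(-1, 29965), -116) = Rational(-3475941, 29965)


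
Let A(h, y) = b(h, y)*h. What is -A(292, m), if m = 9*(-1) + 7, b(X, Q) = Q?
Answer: 584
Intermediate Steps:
m = -2 (m = -9 + 7 = -2)
A(h, y) = h*y (A(h, y) = y*h = h*y)
-A(292, m) = -292*(-2) = -1*(-584) = 584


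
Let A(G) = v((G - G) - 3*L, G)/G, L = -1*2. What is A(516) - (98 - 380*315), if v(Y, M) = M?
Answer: 119603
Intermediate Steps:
L = -2
A(G) = 1 (A(G) = G/G = 1)
A(516) - (98 - 380*315) = 1 - (98 - 380*315) = 1 - (98 - 119700) = 1 - 1*(-119602) = 1 + 119602 = 119603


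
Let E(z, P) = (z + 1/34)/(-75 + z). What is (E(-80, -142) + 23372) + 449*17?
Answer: 163399069/5270 ≈ 31006.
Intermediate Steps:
E(z, P) = (1/34 + z)/(-75 + z) (E(z, P) = (z + 1/34)/(-75 + z) = (1/34 + z)/(-75 + z))
(E(-80, -142) + 23372) + 449*17 = ((1/34 - 80)/(-75 - 80) + 23372) + 449*17 = (-2719/34/(-155) + 23372) + 7633 = (-1/155*(-2719/34) + 23372) + 7633 = (2719/5270 + 23372) + 7633 = 123173159/5270 + 7633 = 163399069/5270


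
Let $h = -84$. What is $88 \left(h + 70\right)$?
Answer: $-1232$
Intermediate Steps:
$88 \left(h + 70\right) = 88 \left(-84 + 70\right) = 88 \left(-14\right) = -1232$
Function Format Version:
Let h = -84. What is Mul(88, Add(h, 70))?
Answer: -1232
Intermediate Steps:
Mul(88, Add(h, 70)) = Mul(88, Add(-84, 70)) = Mul(88, -14) = -1232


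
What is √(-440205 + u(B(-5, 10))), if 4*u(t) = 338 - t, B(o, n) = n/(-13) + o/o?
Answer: I*√297521497/26 ≈ 663.42*I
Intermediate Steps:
B(o, n) = 1 - n/13 (B(o, n) = n*(-1/13) + 1 = -n/13 + 1 = 1 - n/13)
u(t) = 169/2 - t/4 (u(t) = (338 - t)/4 = 169/2 - t/4)
√(-440205 + u(B(-5, 10))) = √(-440205 + (169/2 - (1 - 1/13*10)/4)) = √(-440205 + (169/2 - (1 - 10/13)/4)) = √(-440205 + (169/2 - ¼*3/13)) = √(-440205 + (169/2 - 3/52)) = √(-440205 + 4391/52) = √(-22886269/52) = I*√297521497/26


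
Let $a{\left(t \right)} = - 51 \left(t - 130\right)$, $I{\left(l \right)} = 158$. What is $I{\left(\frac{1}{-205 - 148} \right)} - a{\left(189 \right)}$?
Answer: $3167$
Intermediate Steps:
$a{\left(t \right)} = 6630 - 51 t$ ($a{\left(t \right)} = - 51 \left(-130 + t\right) = 6630 - 51 t$)
$I{\left(\frac{1}{-205 - 148} \right)} - a{\left(189 \right)} = 158 - \left(6630 - 9639\right) = 158 - -3009 = 158 + 3009 = 3167$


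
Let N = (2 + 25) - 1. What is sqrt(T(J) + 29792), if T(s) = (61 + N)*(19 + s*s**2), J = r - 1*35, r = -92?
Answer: 2*I*sqrt(44544469) ≈ 13348.0*I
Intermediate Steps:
J = -127 (J = -92 - 1*35 = -92 - 35 = -127)
N = 26 (N = 27 - 1 = 26)
T(s) = 1653 + 87*s**3 (T(s) = (61 + 26)*(19 + s*s**2) = 87*(19 + s**3) = 1653 + 87*s**3)
sqrt(T(J) + 29792) = sqrt((1653 + 87*(-127)**3) + 29792) = sqrt((1653 + 87*(-2048383)) + 29792) = sqrt((1653 - 178209321) + 29792) = sqrt(-178207668 + 29792) = sqrt(-178177876) = 2*I*sqrt(44544469)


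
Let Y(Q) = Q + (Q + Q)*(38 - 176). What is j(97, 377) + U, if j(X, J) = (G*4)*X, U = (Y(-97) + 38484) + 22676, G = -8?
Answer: 84731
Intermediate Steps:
Y(Q) = -275*Q (Y(Q) = Q + (2*Q)*(-138) = Q - 276*Q = -275*Q)
U = 87835 (U = (-275*(-97) + 38484) + 22676 = (26675 + 38484) + 22676 = 65159 + 22676 = 87835)
j(X, J) = -32*X (j(X, J) = (-8*4)*X = -32*X)
j(97, 377) + U = -32*97 + 87835 = -3104 + 87835 = 84731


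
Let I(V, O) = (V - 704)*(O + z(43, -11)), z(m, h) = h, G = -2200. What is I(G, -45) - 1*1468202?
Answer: -1305578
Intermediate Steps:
I(V, O) = (-704 + V)*(-11 + O) (I(V, O) = (V - 704)*(O - 11) = (-704 + V)*(-11 + O))
I(G, -45) - 1*1468202 = (7744 - 704*(-45) - 11*(-2200) - 45*(-2200)) - 1*1468202 = (7744 + 31680 + 24200 + 99000) - 1468202 = 162624 - 1468202 = -1305578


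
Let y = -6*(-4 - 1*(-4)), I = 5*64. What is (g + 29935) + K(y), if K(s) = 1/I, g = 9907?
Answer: 12749441/320 ≈ 39842.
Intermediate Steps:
I = 320
y = 0 (y = -6*(-4 + 4) = -6*0 = 0)
K(s) = 1/320
(g + 29935) + K(y) = (9907 + 29935) + 1/320 = 39842 + 1/320 = 12749441/320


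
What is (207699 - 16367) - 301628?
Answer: -110296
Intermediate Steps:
(207699 - 16367) - 301628 = 191332 - 301628 = -110296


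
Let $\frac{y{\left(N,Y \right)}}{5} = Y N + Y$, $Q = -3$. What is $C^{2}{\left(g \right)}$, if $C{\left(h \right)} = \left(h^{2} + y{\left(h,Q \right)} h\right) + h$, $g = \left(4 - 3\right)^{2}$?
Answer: $784$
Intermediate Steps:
$y{\left(N,Y \right)} = 5 Y + 5 N Y$ ($y{\left(N,Y \right)} = 5 \left(Y N + Y\right) = 5 \left(N Y + Y\right) = 5 \left(Y + N Y\right) = 5 Y + 5 N Y$)
$g = 1$ ($g = 1^{2} = 1$)
$C{\left(h \right)} = h + h^{2} + h \left(-15 - 15 h\right)$ ($C{\left(h \right)} = \left(h^{2} + 5 \left(-3\right) \left(1 + h\right) h\right) + h = \left(h^{2} + \left(-15 - 15 h\right) h\right) + h = \left(h^{2} + h \left(-15 - 15 h\right)\right) + h = h + h^{2} + h \left(-15 - 15 h\right)$)
$C^{2}{\left(g \right)} = \left(14 \cdot 1 \left(-1 - 1\right)\right)^{2} = \left(14 \cdot 1 \left(-2\right)\right)^{2} = \left(-28\right)^{2} = 784$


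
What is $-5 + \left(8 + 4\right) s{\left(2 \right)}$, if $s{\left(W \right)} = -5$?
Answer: $-65$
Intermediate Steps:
$-5 + \left(8 + 4\right) s{\left(2 \right)} = -5 + \left(8 + 4\right) \left(-5\right) = -5 + 12 \left(-5\right) = -5 - 60 = -65$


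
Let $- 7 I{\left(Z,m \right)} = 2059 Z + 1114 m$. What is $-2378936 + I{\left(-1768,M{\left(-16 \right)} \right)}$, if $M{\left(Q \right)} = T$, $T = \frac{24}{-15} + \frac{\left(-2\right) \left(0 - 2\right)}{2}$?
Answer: $- \frac{65063428}{35} \approx -1.859 \cdot 10^{6}$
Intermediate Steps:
$T = \frac{2}{5}$ ($T = 24 \left(- \frac{1}{15}\right) + \left(-2\right) \left(-2\right) \frac{1}{2} = - \frac{8}{5} + 4 \cdot \frac{1}{2} = - \frac{8}{5} + 2 = \frac{2}{5} \approx 0.4$)
$M{\left(Q \right)} = \frac{2}{5}$
$I{\left(Z,m \right)} = - \frac{2059 Z}{7} - \frac{1114 m}{7}$ ($I{\left(Z,m \right)} = - \frac{2059 Z + 1114 m}{7} = - \frac{1114 m + 2059 Z}{7} = - \frac{2059 Z}{7} - \frac{1114 m}{7}$)
$-2378936 + I{\left(-1768,M{\left(-16 \right)} \right)} = -2378936 - - \frac{18199332}{35} = -2378936 + \left(\frac{3640312}{7} - \frac{2228}{35}\right) = -2378936 + \frac{18199332}{35} = - \frac{65063428}{35}$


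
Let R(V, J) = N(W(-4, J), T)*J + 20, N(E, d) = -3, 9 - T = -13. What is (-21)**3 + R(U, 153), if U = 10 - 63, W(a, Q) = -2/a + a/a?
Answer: -9700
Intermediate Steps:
W(a, Q) = 1 - 2/a (W(a, Q) = -2/a + 1 = 1 - 2/a)
U = -53
T = 22 (T = 9 - 1*(-13) = 9 + 13 = 22)
R(V, J) = 20 - 3*J (R(V, J) = -3*J + 20 = 20 - 3*J)
(-21)**3 + R(U, 153) = (-21)**3 + (20 - 3*153) = -9261 + (20 - 459) = -9261 - 439 = -9700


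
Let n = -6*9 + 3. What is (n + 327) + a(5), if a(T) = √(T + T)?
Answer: 276 + √10 ≈ 279.16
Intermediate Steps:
a(T) = √2*√T (a(T) = √(2*T) = √2*√T)
n = -51 (n = -54 + 3 = -51)
(n + 327) + a(5) = (-51 + 327) + √2*√5 = 276 + √10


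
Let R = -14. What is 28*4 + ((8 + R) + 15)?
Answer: 121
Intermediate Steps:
28*4 + ((8 + R) + 15) = 28*4 + ((8 - 14) + 15) = 112 + (-6 + 15) = 112 + 9 = 121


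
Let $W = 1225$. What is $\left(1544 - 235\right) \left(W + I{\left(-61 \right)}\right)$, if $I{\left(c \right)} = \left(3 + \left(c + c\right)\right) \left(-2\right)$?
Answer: $1915067$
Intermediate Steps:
$I{\left(c \right)} = -6 - 4 c$ ($I{\left(c \right)} = \left(3 + 2 c\right) \left(-2\right) = -6 - 4 c$)
$\left(1544 - 235\right) \left(W + I{\left(-61 \right)}\right) = \left(1544 - 235\right) \left(1225 - -238\right) = 1309 \left(1225 + \left(-6 + 244\right)\right) = 1309 \left(1225 + 238\right) = 1309 \cdot 1463 = 1915067$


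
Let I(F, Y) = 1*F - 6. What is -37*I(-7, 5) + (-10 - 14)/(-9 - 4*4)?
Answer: 12049/25 ≈ 481.96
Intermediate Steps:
I(F, Y) = -6 + F (I(F, Y) = F - 6 = -6 + F)
-37*I(-7, 5) + (-10 - 14)/(-9 - 4*4) = -37*(-6 - 7) + (-10 - 14)/(-9 - 4*4) = -37*(-13) - 24/(-9 - 16) = 481 - 24/(-25) = 481 - 24*(-1/25) = 481 + 24/25 = 12049/25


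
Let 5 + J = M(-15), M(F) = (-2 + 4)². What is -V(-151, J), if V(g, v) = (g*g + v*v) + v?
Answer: -22801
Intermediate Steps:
M(F) = 4 (M(F) = 2² = 4)
J = -1 (J = -5 + 4 = -1)
V(g, v) = v + g² + v² (V(g, v) = (g² + v²) + v = v + g² + v²)
-V(-151, J) = -(-1 + (-151)² + (-1)²) = -(-1 + 22801 + 1) = -1*22801 = -22801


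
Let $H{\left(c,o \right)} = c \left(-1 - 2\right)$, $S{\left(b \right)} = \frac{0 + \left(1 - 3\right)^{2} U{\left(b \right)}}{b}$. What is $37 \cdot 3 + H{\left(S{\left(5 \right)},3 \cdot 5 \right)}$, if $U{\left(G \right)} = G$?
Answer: $99$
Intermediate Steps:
$S{\left(b \right)} = 4$ ($S{\left(b \right)} = \frac{0 + \left(1 - 3\right)^{2} b}{b} = \frac{0 + \left(-2\right)^{2} b}{b} = \frac{0 + 4 b}{b} = \frac{4 b}{b} = 4$)
$H{\left(c,o \right)} = - 3 c$ ($H{\left(c,o \right)} = c \left(-3\right) = - 3 c$)
$37 \cdot 3 + H{\left(S{\left(5 \right)},3 \cdot 5 \right)} = 37 \cdot 3 - 12 = 111 - 12 = 99$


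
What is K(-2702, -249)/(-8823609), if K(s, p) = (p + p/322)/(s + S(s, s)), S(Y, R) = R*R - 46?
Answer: 26809/6911750672840496 ≈ 3.8788e-12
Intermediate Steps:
S(Y, R) = -46 + R² (S(Y, R) = R² - 46 = -46 + R²)
K(s, p) = 323*p/(322*(-46 + s + s²)) (K(s, p) = (p + p/322)/(s + (-46 + s²)) = (p + p*(1/322))/(-46 + s + s²) = (p + p/322)/(-46 + s + s²) = (323*p/322)/(-46 + s + s²) = 323*p/(322*(-46 + s + s²)))
K(-2702, -249)/(-8823609) = ((323/322)*(-249)/(-46 - 2702 + (-2702)²))/(-8823609) = ((323/322)*(-249)/(-46 - 2702 + 7300804))*(-1/8823609) = ((323/322)*(-249)/7298056)*(-1/8823609) = ((323/322)*(-249)*(1/7298056))*(-1/8823609) = -80427/2349974032*(-1/8823609) = 26809/6911750672840496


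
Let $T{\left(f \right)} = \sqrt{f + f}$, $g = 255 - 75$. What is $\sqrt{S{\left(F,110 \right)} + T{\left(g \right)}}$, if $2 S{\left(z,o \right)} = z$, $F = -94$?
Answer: $\sqrt{-47 + 6 \sqrt{10}} \approx 5.294 i$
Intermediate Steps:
$g = 180$
$S{\left(z,o \right)} = \frac{z}{2}$
$T{\left(f \right)} = \sqrt{2} \sqrt{f}$ ($T{\left(f \right)} = \sqrt{2 f} = \sqrt{2} \sqrt{f}$)
$\sqrt{S{\left(F,110 \right)} + T{\left(g \right)}} = \sqrt{\frac{1}{2} \left(-94\right) + \sqrt{2} \sqrt{180}} = \sqrt{-47 + \sqrt{2} \cdot 6 \sqrt{5}} = \sqrt{-47 + 6 \sqrt{10}}$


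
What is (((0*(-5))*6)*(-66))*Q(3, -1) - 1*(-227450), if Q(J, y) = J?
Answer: 227450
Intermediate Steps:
(((0*(-5))*6)*(-66))*Q(3, -1) - 1*(-227450) = (((0*(-5))*6)*(-66))*3 - 1*(-227450) = ((0*6)*(-66))*3 + 227450 = (0*(-66))*3 + 227450 = 0*3 + 227450 = 0 + 227450 = 227450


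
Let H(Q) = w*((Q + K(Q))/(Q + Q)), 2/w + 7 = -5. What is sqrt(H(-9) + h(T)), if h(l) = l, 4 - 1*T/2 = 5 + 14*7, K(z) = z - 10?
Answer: I*sqrt(16059)/9 ≈ 14.08*I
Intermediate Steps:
K(z) = -10 + z
w = -1/6 (w = 2/(-7 - 5) = 2/(-12) = 2*(-1/12) = -1/6 ≈ -0.16667)
T = -198 (T = 8 - 2*(5 + 14*7) = 8 - 2*(5 + 98) = 8 - 2*103 = 8 - 206 = -198)
H(Q) = -(-10 + 2*Q)/(12*Q) (H(Q) = -(Q + (-10 + Q))/(6*(Q + Q)) = -(-10 + 2*Q)/(6*(2*Q)) = -(-10 + 2*Q)*1/(2*Q)/6 = -(-10 + 2*Q)/(12*Q))
sqrt(H(-9) + h(T)) = sqrt((1/6)*(5 - 1*(-9))/(-9) - 198) = sqrt((1/6)*(-1/9)*(5 + 9) - 198) = sqrt((1/6)*(-1/9)*14 - 198) = sqrt(-7/27 - 198) = sqrt(-5353/27) = I*sqrt(16059)/9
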